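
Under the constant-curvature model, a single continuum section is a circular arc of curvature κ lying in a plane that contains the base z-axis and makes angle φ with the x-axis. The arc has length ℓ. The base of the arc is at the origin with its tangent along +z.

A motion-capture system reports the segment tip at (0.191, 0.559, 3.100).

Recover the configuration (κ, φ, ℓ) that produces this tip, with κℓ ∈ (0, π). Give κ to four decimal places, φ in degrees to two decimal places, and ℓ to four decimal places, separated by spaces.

ρ = √(x²+y²) = √(0.191² + 0.559²) = 0.59073
φ = atan2(y, x) mod 360° = atan2(0.559, 0.191) = 71.1356°
|p|² = ρ² + z² = 0.59073² + 3.100² = 9.95896
κ = 2ρ / |p|² = 2×0.59073 / 9.95896 = 0.11863
θ = 2·atan2(ρ, z) = 2·atan2(0.59073, 3.100) = 0.37660 rad
ℓ = θ/κ = 0.37660/0.11863 = 3.17451

0.1186 71.14 3.1745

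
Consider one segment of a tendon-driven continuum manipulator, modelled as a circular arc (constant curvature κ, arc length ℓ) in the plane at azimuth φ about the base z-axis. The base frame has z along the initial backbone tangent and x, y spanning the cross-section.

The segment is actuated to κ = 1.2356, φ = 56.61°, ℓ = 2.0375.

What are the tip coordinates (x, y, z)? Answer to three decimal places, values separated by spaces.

θ = κ·ℓ = 1.2356 × 2.0375 = 2.51754 rad
ρ = (1 − cos θ)/κ = (1 − -0.81151)/1.2356 = 1.46610
z = sin θ / κ = 0.58433/1.2356 = 0.47291
x = ρ cos φ = 1.46610 × cos(56.61°) = 0.80685
y = ρ sin φ = 1.46610 × sin(56.61°) = 1.22411

0.807 1.224 0.473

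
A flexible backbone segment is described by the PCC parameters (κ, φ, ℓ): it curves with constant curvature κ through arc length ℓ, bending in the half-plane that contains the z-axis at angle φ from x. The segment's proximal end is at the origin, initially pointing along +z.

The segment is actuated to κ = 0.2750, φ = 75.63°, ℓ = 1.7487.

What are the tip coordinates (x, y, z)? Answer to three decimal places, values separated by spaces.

θ = κ·ℓ = 0.2750 × 1.7487 = 0.48089 rad
ρ = (1 − cos θ)/κ = (1 − 0.88658)/0.2750 = 0.41243
z = sin θ / κ = 0.46257/0.2750 = 1.68208
x = ρ cos φ = 0.41243 × cos(75.63°) = 0.10236
y = ρ sin φ = 0.41243 × sin(75.63°) = 0.39952

0.102 0.400 1.682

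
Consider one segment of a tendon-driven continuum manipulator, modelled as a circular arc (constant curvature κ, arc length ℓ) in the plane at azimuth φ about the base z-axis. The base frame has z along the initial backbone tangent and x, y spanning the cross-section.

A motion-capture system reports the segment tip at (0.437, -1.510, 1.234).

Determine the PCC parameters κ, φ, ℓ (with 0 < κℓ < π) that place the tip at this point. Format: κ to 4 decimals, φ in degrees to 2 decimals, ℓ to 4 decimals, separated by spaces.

0.7872 286.14 2.3000

ρ = √(x²+y²) = √(0.437² + -1.510²) = 1.57196
φ = atan2(y, x) mod 360° = atan2(-1.510, 0.437) = 286.1407°
|p|² = ρ² + z² = 1.57196² + 1.234² = 3.99383
κ = 2ρ / |p|² = 2×1.57196 / 3.99383 = 0.78720
θ = 2·atan2(ρ, z) = 2·atan2(1.57196, 1.234) = 1.81053 rad
ℓ = θ/κ = 1.81053/0.78720 = 2.29997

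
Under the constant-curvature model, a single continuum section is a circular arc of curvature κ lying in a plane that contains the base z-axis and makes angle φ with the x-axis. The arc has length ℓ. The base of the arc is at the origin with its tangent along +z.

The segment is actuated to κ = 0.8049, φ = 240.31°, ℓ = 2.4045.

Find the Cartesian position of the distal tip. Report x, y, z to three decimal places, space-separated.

θ = κ·ℓ = 0.8049 × 2.4045 = 1.93538 rad
ρ = (1 − cos θ)/κ = (1 − -0.35656)/0.8049 = 1.68538
z = sin θ / κ = 0.93427/0.8049 = 1.16073
x = ρ cos φ = 1.68538 × cos(240.31°) = -0.83478
y = ρ sin φ = 1.68538 × sin(240.31°) = -1.46412

-0.835 -1.464 1.161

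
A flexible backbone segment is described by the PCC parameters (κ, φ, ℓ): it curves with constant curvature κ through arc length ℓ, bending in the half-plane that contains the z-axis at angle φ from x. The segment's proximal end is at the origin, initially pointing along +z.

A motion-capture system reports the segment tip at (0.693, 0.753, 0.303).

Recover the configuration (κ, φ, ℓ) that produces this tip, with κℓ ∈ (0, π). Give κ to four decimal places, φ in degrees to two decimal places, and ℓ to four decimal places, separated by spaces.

1.7968 47.38 1.4280

ρ = √(x²+y²) = √(0.693² + 0.753²) = 1.02336
φ = atan2(y, x) mod 360° = atan2(0.753, 0.693) = 47.3761°
|p|² = ρ² + z² = 1.02336² + 0.303² = 1.13907
κ = 2ρ / |p|² = 2×1.02336 / 1.13907 = 1.79683
θ = 2·atan2(ρ, z) = 2·atan2(1.02336, 0.303) = 2.56587 rad
ℓ = θ/κ = 2.56587/1.79683 = 1.42800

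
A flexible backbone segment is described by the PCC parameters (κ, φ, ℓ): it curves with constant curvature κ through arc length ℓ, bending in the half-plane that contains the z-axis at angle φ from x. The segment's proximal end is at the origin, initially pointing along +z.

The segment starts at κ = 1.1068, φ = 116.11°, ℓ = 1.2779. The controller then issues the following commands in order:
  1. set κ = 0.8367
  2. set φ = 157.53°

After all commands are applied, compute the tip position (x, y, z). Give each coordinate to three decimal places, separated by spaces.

initial: κ=1.1068, φ=116.11°, ℓ=1.2779
cmd 1: set κ=0.8367 → (κ,φ,ℓ)=(0.8367,116.11°,1.2779) → tip=(-0.2731,0.5572,1.0480)
cmd 2: set φ=157.53° → (κ,φ,ℓ)=(0.8367,157.53°,1.2779) → tip=(-0.5734,0.2372,1.0480)

-0.573 0.237 1.048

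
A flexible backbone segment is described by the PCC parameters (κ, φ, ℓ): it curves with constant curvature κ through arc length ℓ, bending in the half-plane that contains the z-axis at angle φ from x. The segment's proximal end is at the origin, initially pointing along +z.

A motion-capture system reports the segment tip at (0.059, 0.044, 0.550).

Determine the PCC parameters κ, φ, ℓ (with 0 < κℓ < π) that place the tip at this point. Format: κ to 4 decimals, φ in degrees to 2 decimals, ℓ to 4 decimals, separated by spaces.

ρ = √(x²+y²) = √(0.059² + 0.044²) = 0.07360
φ = atan2(y, x) mod 360° = atan2(0.044, 0.059) = 36.7142°
|p|² = ρ² + z² = 0.07360² + 0.550² = 0.30792
κ = 2ρ / |p|² = 2×0.07360 / 0.30792 = 0.47805
θ = 2·atan2(ρ, z) = 2·atan2(0.07360, 0.550) = 0.26606 rad
ℓ = θ/κ = 0.26606/0.47805 = 0.55654

0.4781 36.71 0.5565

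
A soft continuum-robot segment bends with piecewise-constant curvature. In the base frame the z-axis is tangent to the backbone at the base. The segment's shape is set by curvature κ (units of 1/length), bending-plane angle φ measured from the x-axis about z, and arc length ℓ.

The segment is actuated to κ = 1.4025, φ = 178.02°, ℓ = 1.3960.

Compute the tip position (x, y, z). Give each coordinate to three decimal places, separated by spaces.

-0.982 0.034 0.660

θ = κ·ℓ = 1.4025 × 1.3960 = 1.95789 rad
ρ = (1 − cos θ)/κ = (1 − -0.37750)/1.4025 = 0.98217
z = sin θ / κ = 0.92601/1.4025 = 0.66026
x = ρ cos φ = 0.98217 × cos(178.02°) = -0.98159
y = ρ sin φ = 0.98217 × sin(178.02°) = 0.03393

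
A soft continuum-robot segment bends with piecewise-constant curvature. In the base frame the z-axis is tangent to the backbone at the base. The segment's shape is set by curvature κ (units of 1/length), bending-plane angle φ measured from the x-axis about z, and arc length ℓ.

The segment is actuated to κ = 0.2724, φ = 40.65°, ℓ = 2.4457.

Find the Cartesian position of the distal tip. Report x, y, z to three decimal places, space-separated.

0.596 0.511 2.269

θ = κ·ℓ = 0.2724 × 2.4457 = 0.66621 rad
ρ = (1 − cos θ)/κ = (1 − 0.78617)/0.2724 = 0.78498
z = sin θ / κ = 0.61801/0.2724 = 2.26876
x = ρ cos φ = 0.78498 × cos(40.65°) = 0.59557
y = ρ sin φ = 0.78498 × sin(40.65°) = 0.51137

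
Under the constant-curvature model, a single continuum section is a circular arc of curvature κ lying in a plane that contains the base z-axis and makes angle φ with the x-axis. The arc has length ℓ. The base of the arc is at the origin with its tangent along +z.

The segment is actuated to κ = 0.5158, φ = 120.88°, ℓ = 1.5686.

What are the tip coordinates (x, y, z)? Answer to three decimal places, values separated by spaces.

θ = κ·ℓ = 0.5158 × 1.5686 = 0.80908 rad
ρ = (1 − cos θ)/κ = (1 − 0.69016)/0.5158 = 0.60069
z = sin θ / κ = 0.72366/0.5158 = 1.40298
x = ρ cos φ = 0.60069 × cos(120.88°) = -0.30830
y = ρ sin φ = 0.60069 × sin(120.88°) = 0.51554

-0.308 0.516 1.403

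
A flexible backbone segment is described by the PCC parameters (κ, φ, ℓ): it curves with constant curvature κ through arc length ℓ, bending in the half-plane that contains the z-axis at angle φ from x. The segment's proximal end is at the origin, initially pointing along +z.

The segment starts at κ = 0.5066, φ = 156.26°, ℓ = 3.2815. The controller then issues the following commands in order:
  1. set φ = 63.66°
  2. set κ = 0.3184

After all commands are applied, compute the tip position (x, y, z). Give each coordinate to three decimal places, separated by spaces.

0.694 1.402 2.716

initial: κ=0.5066, φ=156.26°, ℓ=3.2815
cmd 1: set φ=63.66° → (κ,φ,ℓ)=(0.5066,63.66°,3.2815) → tip=(0.9560,1.9308,1.9657)
cmd 2: set κ=0.3184 → (κ,φ,ℓ)=(0.3184,63.66°,3.2815) → tip=(0.6939,1.4015,2.7162)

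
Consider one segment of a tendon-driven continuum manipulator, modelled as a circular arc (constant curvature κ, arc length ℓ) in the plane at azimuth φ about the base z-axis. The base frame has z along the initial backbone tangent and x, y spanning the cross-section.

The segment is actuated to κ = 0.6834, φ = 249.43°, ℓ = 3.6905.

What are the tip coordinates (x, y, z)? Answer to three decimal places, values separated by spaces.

-0.933 -2.485 0.850

θ = κ·ℓ = 0.6834 × 3.6905 = 2.52209 rad
ρ = (1 − cos θ)/κ = (1 − -0.81417)/0.6834 = 2.65462
z = sin θ / κ = 0.58063/0.6834 = 0.84962
x = ρ cos φ = 2.65462 × cos(249.43°) = -0.93270
y = ρ sin φ = 2.65462 × sin(249.43°) = -2.48537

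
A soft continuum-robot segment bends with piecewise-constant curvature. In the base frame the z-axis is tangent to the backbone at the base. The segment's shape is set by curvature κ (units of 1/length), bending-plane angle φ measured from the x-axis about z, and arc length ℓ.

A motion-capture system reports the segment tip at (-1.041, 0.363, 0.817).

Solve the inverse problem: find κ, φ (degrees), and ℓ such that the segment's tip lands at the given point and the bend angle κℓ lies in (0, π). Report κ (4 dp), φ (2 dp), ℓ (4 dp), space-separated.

1.1710 160.78 1.5936

ρ = √(x²+y²) = √(-1.041² + 0.363²) = 1.10247
φ = atan2(y, x) mod 360° = atan2(0.363, -1.041) = 160.7762°
|p|² = ρ² + z² = 1.10247² + 0.817² = 1.88294
κ = 2ρ / |p|² = 2×1.10247 / 1.88294 = 1.17101
θ = 2·atan2(ρ, z) = 2·atan2(1.10247, 0.817) = 1.86608 rad
ℓ = θ/κ = 1.86608/1.17101 = 1.59356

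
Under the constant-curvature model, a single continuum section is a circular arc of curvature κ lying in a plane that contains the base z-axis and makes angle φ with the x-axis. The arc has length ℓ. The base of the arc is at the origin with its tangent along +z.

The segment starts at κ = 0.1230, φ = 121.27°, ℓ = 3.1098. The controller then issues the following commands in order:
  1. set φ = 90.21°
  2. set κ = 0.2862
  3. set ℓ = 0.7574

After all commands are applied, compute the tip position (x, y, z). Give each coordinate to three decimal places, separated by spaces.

initial: κ=0.1230, φ=121.27°, ℓ=3.1098
cmd 1: set φ=90.21° → (κ,φ,ℓ)=(0.1230,90.21°,3.1098) → tip=(-0.0022,0.5875,3.0345)
cmd 2: set κ=0.2862 → (κ,φ,ℓ)=(0.2862,90.21°,3.1098) → tip=(-0.0047,1.2949,2.7152)
cmd 3: set ℓ=0.7574 → (κ,φ,ℓ)=(0.2862,90.21°,0.7574) → tip=(-0.0003,0.0818,0.7515)

-0.000 0.082 0.751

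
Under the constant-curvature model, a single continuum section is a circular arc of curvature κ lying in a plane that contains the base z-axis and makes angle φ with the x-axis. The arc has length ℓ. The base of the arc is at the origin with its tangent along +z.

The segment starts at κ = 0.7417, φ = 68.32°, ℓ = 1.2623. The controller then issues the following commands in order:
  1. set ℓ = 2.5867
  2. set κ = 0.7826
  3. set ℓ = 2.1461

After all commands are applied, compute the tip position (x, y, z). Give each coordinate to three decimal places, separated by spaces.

initial: κ=0.7417, φ=68.32°, ℓ=1.2623
cmd 1: set ℓ=2.5867 → (κ,φ,ℓ)=(0.7417,68.32°,2.5867) → tip=(0.6678,1.6799,1.2675)
cmd 2: set κ=0.7826 → (κ,φ,ℓ)=(0.7826,68.32°,2.5867) → tip=(0.6789,1.7077,1.1486)
cmd 3: set ℓ=2.1461 → (κ,φ,ℓ)=(0.7826,68.32°,2.1461) → tip=(0.5233,1.3163,1.2702)

0.523 1.316 1.270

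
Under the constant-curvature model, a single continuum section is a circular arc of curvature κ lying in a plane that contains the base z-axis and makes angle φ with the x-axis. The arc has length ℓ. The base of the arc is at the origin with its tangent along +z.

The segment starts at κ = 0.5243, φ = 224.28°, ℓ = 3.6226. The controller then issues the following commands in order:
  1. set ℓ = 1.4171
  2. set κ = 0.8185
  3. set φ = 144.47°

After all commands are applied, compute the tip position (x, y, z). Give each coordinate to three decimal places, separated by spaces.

initial: κ=0.5243, φ=224.28°, ℓ=3.6226
cmd 1: set ℓ=1.4171 → (κ,φ,ℓ)=(0.5243,224.28°,1.4171) → tip=(-0.3599,-0.3509,1.2903)
cmd 2: set κ=0.8185 → (κ,φ,ℓ)=(0.8185,224.28°,1.4171) → tip=(-0.5253,-0.5123,1.1201)
cmd 3: set φ=144.47° → (κ,φ,ℓ)=(0.8185,144.47°,1.4171) → tip=(-0.5971,0.4264,1.1201)

-0.597 0.426 1.120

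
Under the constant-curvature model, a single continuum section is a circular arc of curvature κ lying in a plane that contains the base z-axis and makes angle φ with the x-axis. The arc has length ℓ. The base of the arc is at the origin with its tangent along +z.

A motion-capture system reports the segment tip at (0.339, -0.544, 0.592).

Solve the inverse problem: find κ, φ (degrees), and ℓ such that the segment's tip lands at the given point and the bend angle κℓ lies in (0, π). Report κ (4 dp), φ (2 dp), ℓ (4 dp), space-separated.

ρ = √(x²+y²) = √(0.339² + -0.544²) = 0.64098
φ = atan2(y, x) mod 360° = atan2(-0.544, 0.339) = 301.9296°
|p|² = ρ² + z² = 0.64098² + 0.592² = 0.76132
κ = 2ρ / |p|² = 2×0.64098 / 0.76132 = 1.68387
θ = 2·atan2(ρ, z) = 2·atan2(0.64098, 0.592) = 1.65021 rad
ℓ = θ/κ = 1.65021/1.68387 = 0.98001

1.6839 301.93 0.9800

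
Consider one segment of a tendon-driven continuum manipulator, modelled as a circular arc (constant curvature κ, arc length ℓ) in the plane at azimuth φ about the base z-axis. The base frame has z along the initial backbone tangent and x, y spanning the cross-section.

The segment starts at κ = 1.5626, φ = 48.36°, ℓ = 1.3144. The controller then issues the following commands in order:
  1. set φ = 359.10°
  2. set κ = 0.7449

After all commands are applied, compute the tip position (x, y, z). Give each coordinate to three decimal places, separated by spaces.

initial: κ=1.5626, φ=48.36°, ℓ=1.3144
cmd 1: set φ=359.10° → (κ,φ,ℓ)=(1.5626,359.10°,1.3144) → tip=(0.9371,-0.0147,0.5667)
cmd 2: set κ=0.7449 → (κ,φ,ℓ)=(0.7449,359.10°,1.3144) → tip=(0.5936,-0.0093,1.1142)

0.594 -0.009 1.114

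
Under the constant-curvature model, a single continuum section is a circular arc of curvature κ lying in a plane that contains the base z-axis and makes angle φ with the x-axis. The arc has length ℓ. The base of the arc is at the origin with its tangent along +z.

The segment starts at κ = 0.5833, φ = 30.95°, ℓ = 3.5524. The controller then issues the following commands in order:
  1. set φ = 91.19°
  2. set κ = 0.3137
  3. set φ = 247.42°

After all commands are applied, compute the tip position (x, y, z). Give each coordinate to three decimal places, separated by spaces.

initial: κ=0.5833, φ=30.95°, ℓ=3.5524
cmd 1: set φ=91.19° → (κ,φ,ℓ)=(0.5833,91.19°,3.5524) → tip=(-0.0527,2.5377,1.5034)
cmd 2: set κ=0.3137 → (κ,φ,ℓ)=(0.3137,91.19°,3.5524) → tip=(-0.0370,1.7824,2.8615)
cmd 3: set φ=247.42° → (κ,φ,ℓ)=(0.3137,247.42°,3.5524) → tip=(-0.6846,-1.6462,2.8615)

-0.685 -1.646 2.861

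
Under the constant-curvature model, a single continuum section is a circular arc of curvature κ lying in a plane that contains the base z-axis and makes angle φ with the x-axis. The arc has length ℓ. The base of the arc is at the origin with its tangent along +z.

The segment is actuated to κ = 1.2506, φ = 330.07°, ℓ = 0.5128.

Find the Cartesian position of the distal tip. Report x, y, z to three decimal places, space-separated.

0.138 -0.079 0.478

θ = κ·ℓ = 1.2506 × 0.5128 = 0.64131 rad
ρ = (1 − cos θ)/κ = (1 − 0.80131)/1.2506 = 0.15887
z = sin θ / κ = 0.59824/1.2506 = 0.47837
x = ρ cos φ = 0.15887 × cos(330.07°) = 0.13768
y = ρ sin φ = 0.15887 × sin(330.07°) = -0.07927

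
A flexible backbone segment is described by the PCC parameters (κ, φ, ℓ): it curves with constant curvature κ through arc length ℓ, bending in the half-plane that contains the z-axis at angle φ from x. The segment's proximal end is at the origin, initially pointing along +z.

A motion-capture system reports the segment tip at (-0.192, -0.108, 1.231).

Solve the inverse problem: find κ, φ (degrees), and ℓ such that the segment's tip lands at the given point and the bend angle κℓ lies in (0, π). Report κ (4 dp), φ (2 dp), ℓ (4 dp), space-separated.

0.2817 209.36 1.2571

ρ = √(x²+y²) = √(-0.192² + -0.108²) = 0.22029
φ = atan2(y, x) mod 360° = atan2(-0.108, -0.192) = 209.3578°
|p|² = ρ² + z² = 0.22029² + 1.231² = 1.56389
κ = 2ρ / |p|² = 2×0.22029 / 1.56389 = 0.28172
θ = 2·atan2(ρ, z) = 2·atan2(0.22029, 1.231) = 0.35416 rad
ℓ = θ/κ = 0.35416/0.28172 = 1.25712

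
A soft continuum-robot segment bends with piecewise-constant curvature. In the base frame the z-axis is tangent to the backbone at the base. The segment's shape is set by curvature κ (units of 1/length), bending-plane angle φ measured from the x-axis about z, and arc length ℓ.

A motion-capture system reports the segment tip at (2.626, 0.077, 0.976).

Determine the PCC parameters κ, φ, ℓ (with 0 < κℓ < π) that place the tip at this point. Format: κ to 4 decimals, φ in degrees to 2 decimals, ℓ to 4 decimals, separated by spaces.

ρ = √(x²+y²) = √(2.626² + 0.077²) = 2.62713
φ = atan2(y, x) mod 360° = atan2(0.077, 2.626) = 1.6796°
|p|² = ρ² + z² = 2.62713² + 0.976² = 7.85438
κ = 2ρ / |p|² = 2×2.62713 / 7.85438 = 0.66896
θ = 2·atan2(ρ, z) = 2·atan2(2.62713, 0.976) = 2.43018 rad
ℓ = θ/κ = 2.43018/0.66896 = 3.63278

0.6690 1.68 3.6328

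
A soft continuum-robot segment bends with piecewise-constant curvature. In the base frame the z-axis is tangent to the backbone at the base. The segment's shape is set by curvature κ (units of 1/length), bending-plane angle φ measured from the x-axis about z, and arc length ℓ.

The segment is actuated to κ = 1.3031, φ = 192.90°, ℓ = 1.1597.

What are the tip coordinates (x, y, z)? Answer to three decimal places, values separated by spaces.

-0.703 -0.161 0.766

θ = κ·ℓ = 1.3031 × 1.1597 = 1.51121 rad
ρ = (1 − cos θ)/κ = (1 − 0.05956)/1.3031 = 0.72170
z = sin θ / κ = 0.99822/1.3031 = 0.76604
x = ρ cos φ = 0.72170 × cos(192.90°) = -0.70348
y = ρ sin φ = 0.72170 × sin(192.90°) = -0.16112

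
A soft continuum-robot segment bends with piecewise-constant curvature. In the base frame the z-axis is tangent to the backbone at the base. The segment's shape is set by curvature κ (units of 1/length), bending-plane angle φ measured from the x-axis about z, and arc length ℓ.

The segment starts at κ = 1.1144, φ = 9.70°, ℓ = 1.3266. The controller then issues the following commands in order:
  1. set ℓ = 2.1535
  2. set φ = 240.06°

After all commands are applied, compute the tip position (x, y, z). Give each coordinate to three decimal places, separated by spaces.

initial: κ=1.1144, φ=9.70°, ℓ=1.3266
cmd 1: set ℓ=2.1535 → (κ,φ,ℓ)=(1.1144,9.70°,2.1535) → tip=(1.5367,0.2627,0.6062)
cmd 2: set φ=240.06° → (κ,φ,ℓ)=(1.1144,240.06°,2.1535) → tip=(-0.7781,-1.3509,0.6062)

-0.778 -1.351 0.606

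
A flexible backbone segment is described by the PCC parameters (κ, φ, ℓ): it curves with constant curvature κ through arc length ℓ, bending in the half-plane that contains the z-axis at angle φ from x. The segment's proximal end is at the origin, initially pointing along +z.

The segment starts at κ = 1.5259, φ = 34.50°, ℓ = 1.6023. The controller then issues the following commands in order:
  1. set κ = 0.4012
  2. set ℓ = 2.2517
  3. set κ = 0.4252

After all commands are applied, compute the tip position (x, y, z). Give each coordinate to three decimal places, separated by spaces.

initial: κ=1.5259, φ=34.50°, ℓ=1.6023
cmd 1: set κ=0.4012 → (κ,φ,ℓ)=(0.4012,34.50°,1.6023) → tip=(0.4100,0.2818,1.4942)
cmd 2: set ℓ=2.2517 → (κ,φ,ℓ)=(0.4012,34.50°,2.2517) → tip=(0.7827,0.5379,1.9577)
cmd 3: set κ=0.4252 → (κ,φ,ℓ)=(0.4252,34.50°,2.2517) → tip=(0.8225,0.5653,1.9231)

0.823 0.565 1.923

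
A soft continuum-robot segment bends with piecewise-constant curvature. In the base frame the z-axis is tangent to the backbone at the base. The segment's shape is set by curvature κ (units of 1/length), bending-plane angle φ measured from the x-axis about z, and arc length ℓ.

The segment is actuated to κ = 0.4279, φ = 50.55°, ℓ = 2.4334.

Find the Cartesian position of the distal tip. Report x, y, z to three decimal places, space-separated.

0.735 0.893 2.017

θ = κ·ℓ = 0.4279 × 2.4334 = 1.04125 rad
ρ = (1 − cos θ)/κ = (1 − 0.50514)/0.4279 = 1.15648
z = sin θ / κ = 0.86304/0.4279 = 2.01691
x = ρ cos φ = 1.15648 × cos(50.55°) = 0.73484
y = ρ sin φ = 1.15648 × sin(50.55°) = 0.89301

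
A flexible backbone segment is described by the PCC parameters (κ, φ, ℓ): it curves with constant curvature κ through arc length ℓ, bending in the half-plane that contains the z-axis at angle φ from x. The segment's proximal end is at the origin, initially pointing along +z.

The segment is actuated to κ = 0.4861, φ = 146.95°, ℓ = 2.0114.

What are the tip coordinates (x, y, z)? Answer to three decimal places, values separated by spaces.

θ = κ·ℓ = 0.4861 × 2.0114 = 0.97774 rad
ρ = (1 − cos θ)/κ = (1 − 0.55890)/0.4861 = 0.90743
z = sin θ / κ = 0.82924/0.4861 = 1.70590
x = ρ cos φ = 0.90743 × cos(146.95°) = -0.76061
y = ρ sin φ = 0.90743 × sin(146.95°) = 0.49489

-0.761 0.495 1.706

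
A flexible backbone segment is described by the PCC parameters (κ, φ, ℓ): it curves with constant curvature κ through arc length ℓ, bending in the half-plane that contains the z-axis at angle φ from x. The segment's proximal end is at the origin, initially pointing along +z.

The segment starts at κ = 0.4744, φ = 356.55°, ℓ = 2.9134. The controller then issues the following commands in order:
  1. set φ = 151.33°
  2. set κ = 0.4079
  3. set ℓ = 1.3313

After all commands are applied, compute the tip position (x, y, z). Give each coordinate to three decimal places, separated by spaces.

-0.309 0.169 1.267

initial: κ=0.4744, φ=356.55°, ℓ=2.9134
cmd 1: set φ=151.33° → (κ,φ,ℓ)=(0.4744,151.33°,2.9134) → tip=(-1.5026,0.8216,2.0705)
cmd 2: set κ=0.4079 → (κ,φ,ℓ)=(0.4079,151.33°,2.9134) → tip=(-1.3483,0.7373,2.2745)
cmd 3: set ℓ=1.3313 → (κ,φ,ℓ)=(0.4079,151.33°,1.3313) → tip=(-0.3094,0.1692,1.2668)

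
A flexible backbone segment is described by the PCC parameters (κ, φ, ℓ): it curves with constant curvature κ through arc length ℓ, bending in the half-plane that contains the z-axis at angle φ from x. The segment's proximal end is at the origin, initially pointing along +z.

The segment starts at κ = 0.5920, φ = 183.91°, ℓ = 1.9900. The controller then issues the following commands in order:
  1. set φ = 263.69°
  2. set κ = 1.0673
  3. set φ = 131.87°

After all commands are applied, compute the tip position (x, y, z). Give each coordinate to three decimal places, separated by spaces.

initial: κ=0.5920, φ=183.91°, ℓ=1.9900
cmd 1: set φ=263.69° → (κ,φ,ℓ)=(0.5920,263.69°,1.9900) → tip=(-0.1146,-1.0364,1.5606)
cmd 2: set κ=1.0673 → (κ,φ,ℓ)=(1.0673,263.69°,1.9900) → tip=(-0.1571,-1.4205,0.7972)
cmd 3: set φ=131.87° → (κ,φ,ℓ)=(1.0673,131.87°,1.9900) → tip=(-0.9539,1.0642,0.7972)

-0.954 1.064 0.797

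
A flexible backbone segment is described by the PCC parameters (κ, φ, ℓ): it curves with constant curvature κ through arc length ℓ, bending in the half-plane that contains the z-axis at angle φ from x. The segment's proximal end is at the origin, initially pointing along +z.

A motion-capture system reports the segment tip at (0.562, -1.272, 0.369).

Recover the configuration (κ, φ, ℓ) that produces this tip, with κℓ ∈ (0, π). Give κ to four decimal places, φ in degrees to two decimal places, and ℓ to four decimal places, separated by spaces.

ρ = √(x²+y²) = √(0.562² + -1.272²) = 1.39062
φ = atan2(y, x) mod 360° = atan2(-1.272, 0.562) = 293.8370°
|p|² = ρ² + z² = 1.39062² + 0.369² = 2.06999
κ = 2ρ / |p|² = 2×1.39062 / 2.06999 = 1.34360
θ = 2·atan2(ρ, z) = 2·atan2(1.39062, 0.369) = 2.62285 rad
ℓ = θ/κ = 2.62285/1.34360 = 1.95210

1.3436 293.84 1.9521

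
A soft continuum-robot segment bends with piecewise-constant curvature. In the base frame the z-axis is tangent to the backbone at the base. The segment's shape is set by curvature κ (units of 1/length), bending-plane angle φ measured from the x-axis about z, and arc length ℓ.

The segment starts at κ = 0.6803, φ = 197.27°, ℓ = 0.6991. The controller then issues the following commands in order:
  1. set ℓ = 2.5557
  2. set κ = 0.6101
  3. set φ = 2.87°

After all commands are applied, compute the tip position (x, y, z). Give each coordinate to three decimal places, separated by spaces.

1.618 0.081 1.639

initial: κ=0.6803, φ=197.27°, ℓ=0.6991
cmd 1: set ℓ=2.5557 → (κ,φ,ℓ)=(0.6803,197.27°,2.5557) → tip=(-1.6382,-0.5093,1.4493)
cmd 2: set κ=0.6101 → (κ,φ,ℓ)=(0.6101,197.27°,2.5557) → tip=(-1.5471,-0.4810,1.6390)
cmd 3: set φ=2.87° → (κ,φ,ℓ)=(0.6101,2.87°,2.5557) → tip=(1.6181,0.0811,1.6390)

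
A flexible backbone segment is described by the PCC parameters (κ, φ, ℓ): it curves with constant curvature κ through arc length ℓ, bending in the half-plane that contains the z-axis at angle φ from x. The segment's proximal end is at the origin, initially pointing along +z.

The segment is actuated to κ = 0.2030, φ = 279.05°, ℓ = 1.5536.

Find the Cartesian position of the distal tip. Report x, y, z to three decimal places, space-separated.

θ = κ·ℓ = 0.2030 × 1.5536 = 0.31538 rad
ρ = (1 − cos θ)/κ = (1 − 0.95068)/0.2030 = 0.24296
z = sin θ / κ = 0.31018/0.2030 = 1.52797
x = ρ cos φ = 0.24296 × cos(279.05°) = 0.03822
y = ρ sin φ = 0.24296 × sin(279.05°) = -0.23994

0.038 -0.240 1.528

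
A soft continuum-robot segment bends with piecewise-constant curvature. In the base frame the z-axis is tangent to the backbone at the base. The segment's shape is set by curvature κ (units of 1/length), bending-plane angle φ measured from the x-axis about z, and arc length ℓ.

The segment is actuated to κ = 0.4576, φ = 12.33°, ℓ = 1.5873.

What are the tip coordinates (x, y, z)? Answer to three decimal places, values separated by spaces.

0.539 0.118 1.451

θ = κ·ℓ = 0.4576 × 1.5873 = 0.72635 rad
ρ = (1 − cos θ)/κ = (1 − 0.74760)/0.4576 = 0.55156
z = sin θ / κ = 0.66414/0.4576 = 1.45136
x = ρ cos φ = 0.55156 × cos(12.33°) = 0.53884
y = ρ sin φ = 0.55156 × sin(12.33°) = 0.11778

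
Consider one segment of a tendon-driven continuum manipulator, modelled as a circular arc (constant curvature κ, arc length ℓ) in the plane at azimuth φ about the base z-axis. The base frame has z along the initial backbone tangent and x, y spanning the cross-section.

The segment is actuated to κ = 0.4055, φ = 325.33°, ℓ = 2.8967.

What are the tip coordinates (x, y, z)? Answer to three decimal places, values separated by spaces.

θ = κ·ℓ = 0.4055 × 2.8967 = 1.17461 rad
ρ = (1 − cos θ)/κ = (1 − 0.38590)/0.4055 = 1.51442
z = sin θ / κ = 0.92254/0.4055 = 2.27507
x = ρ cos φ = 1.51442 × cos(325.33°) = 1.24553
y = ρ sin φ = 1.51442 × sin(325.33°) = -0.86148

1.246 -0.861 2.275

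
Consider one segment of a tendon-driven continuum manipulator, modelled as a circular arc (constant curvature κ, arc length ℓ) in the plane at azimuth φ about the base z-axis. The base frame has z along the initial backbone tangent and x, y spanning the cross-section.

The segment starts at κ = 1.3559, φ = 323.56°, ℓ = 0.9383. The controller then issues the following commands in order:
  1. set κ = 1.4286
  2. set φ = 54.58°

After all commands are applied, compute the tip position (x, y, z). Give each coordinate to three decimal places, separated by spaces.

0.313 0.440 0.681

initial: κ=1.3559, φ=323.56°, ℓ=0.9383
cmd 1: set κ=1.4286 → (κ,φ,ℓ)=(1.4286,323.56°,0.9383) → tip=(0.4346,-0.3209,0.6815)
cmd 2: set φ=54.58° → (κ,φ,ℓ)=(1.4286,54.58°,0.9383) → tip=(0.3131,0.4402,0.6815)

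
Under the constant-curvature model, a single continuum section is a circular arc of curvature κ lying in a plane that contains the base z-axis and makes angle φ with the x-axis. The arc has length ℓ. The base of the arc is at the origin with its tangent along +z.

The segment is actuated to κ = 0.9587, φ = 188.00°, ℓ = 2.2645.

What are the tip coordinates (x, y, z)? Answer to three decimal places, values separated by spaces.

θ = κ·ℓ = 0.9587 × 2.2645 = 2.17098 rad
ρ = (1 − cos θ)/κ = (1 − -0.56479)/0.9587 = 1.63220
z = sin θ / κ = 0.82523/0.9587 = 0.86078
x = ρ cos φ = 1.63220 × cos(188.00°) = -1.61632
y = ρ sin φ = 1.63220 × sin(188.00°) = -0.22716

-1.616 -0.227 0.861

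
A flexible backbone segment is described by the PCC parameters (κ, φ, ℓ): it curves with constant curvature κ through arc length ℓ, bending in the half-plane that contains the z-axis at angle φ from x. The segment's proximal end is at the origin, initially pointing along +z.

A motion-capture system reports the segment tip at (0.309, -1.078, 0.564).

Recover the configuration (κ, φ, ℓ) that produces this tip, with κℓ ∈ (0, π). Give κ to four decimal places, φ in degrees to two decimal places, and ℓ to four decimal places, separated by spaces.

ρ = √(x²+y²) = √(0.309² + -1.078²) = 1.12141
φ = atan2(y, x) mod 360° = atan2(-1.078, 0.309) = 285.9945°
|p|² = ρ² + z² = 1.12141² + 0.564² = 1.57566
κ = 2ρ / |p|² = 2×1.12141 / 1.57566 = 1.42342
θ = 2·atan2(ρ, z) = 2·atan2(1.12141, 0.564) = 2.20960 rad
ℓ = θ/κ = 2.20960/1.42342 = 1.55232

1.4234 285.99 1.5523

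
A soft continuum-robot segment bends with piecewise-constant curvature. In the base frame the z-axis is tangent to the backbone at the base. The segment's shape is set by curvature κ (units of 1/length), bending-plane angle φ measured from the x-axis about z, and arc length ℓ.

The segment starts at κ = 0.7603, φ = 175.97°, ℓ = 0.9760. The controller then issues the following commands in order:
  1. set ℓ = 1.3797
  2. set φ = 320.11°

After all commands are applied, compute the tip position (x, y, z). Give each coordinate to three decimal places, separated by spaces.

initial: κ=0.7603, φ=175.97°, ℓ=0.9760
cmd 1: set ℓ=1.3797 → (κ,φ,ℓ)=(0.7603,175.97°,1.3797) → tip=(-0.6580,0.0464,1.1402)
cmd 2: set φ=320.11° → (κ,φ,ℓ)=(0.7603,320.11°,1.3797) → tip=(0.5062,-0.4231,1.1402)

0.506 -0.423 1.140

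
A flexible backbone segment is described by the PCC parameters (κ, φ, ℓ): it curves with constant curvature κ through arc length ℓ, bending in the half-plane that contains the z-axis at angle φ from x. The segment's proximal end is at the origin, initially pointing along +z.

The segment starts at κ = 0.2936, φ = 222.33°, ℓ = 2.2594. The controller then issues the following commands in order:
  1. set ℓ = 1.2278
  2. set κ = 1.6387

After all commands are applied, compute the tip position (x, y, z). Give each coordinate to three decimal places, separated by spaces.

-0.644 -0.586 0.552

initial: κ=0.2936, φ=222.33°, ℓ=2.2594
cmd 1: set ℓ=1.2278 → (κ,φ,ℓ)=(0.2936,222.33°,1.2278) → tip=(-0.1618,-0.1474,1.2014)
cmd 2: set κ=1.6387 → (κ,φ,ℓ)=(1.6387,222.33°,1.2278) → tip=(-0.6438,-0.5864,0.5518)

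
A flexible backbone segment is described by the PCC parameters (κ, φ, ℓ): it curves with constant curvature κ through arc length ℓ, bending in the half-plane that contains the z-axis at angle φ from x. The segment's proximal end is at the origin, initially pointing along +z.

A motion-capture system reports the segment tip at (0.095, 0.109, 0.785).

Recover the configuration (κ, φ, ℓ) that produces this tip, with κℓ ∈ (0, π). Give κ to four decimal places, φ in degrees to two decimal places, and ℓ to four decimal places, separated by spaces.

ρ = √(x²+y²) = √(0.095² + 0.109²) = 0.14459
φ = atan2(y, x) mod 360° = atan2(0.109, 0.095) = 48.9259°
|p|² = ρ² + z² = 0.14459² + 0.785² = 0.63713
κ = 2ρ / |p|² = 2×0.14459 / 0.63713 = 0.45388
θ = 2·atan2(ρ, z) = 2·atan2(0.14459, 0.785) = 0.36430 rad
ℓ = θ/κ = 0.36430/0.45388 = 0.80264

0.4539 48.93 0.8026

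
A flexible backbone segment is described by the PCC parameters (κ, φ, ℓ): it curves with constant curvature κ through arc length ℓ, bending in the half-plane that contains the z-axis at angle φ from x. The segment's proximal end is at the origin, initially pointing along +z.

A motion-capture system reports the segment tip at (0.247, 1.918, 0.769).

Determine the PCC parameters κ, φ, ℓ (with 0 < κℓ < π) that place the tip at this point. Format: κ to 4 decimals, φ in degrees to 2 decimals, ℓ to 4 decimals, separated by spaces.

ρ = √(x²+y²) = √(0.247² + 1.918²) = 1.93384
φ = atan2(y, x) mod 360° = atan2(1.918, 0.247) = 82.6618°
|p|² = ρ² + z² = 1.93384² + 0.769² = 4.33109
κ = 2ρ / |p|² = 2×1.93384 / 4.33109 = 0.89300
θ = 2·atan2(ρ, z) = 2·atan2(1.93384, 0.769) = 2.38463 rad
ℓ = θ/κ = 2.38463/0.89300 = 2.67035

0.8930 82.66 2.6703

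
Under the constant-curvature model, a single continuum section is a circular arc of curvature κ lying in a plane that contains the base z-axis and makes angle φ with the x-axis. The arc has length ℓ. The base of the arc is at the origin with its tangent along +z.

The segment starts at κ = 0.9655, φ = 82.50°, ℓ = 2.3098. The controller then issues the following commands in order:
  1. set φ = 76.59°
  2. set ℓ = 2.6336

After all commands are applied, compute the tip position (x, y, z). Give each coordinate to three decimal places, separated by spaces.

initial: κ=0.9655, φ=82.50°, ℓ=2.3098
cmd 1: set φ=76.59° → (κ,φ,ℓ)=(0.9655,76.59°,2.3098) → tip=(0.3873,1.6247,0.8187)
cmd 2: set ℓ=2.6336 → (κ,φ,ℓ)=(0.9655,76.59°,2.6336) → tip=(0.4386,1.8397,0.5838)

0.439 1.840 0.584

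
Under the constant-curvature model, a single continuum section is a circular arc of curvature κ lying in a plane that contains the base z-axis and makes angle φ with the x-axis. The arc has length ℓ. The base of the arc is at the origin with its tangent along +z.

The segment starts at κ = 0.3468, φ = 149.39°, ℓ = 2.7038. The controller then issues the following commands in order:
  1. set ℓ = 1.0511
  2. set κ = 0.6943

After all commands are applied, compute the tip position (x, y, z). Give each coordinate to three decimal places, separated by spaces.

-0.316 0.187 0.960

initial: κ=0.3468, φ=149.39°, ℓ=2.7038
cmd 1: set ℓ=1.0511 → (κ,φ,ℓ)=(0.3468,149.39°,1.0511) → tip=(-0.1631,0.0965,1.0280)
cmd 2: set κ=0.6943 → (κ,φ,ℓ)=(0.6943,149.39°,1.0511) → tip=(-0.3157,0.1868,0.9603)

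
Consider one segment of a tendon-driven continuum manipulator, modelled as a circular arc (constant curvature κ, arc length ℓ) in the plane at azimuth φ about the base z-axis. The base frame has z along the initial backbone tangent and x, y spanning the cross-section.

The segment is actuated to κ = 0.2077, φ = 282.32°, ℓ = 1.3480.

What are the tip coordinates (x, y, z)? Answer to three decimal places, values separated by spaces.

0.040 -0.183 1.330

θ = κ·ℓ = 0.2077 × 1.3480 = 0.27998 rad
ρ = (1 − cos θ)/κ = (1 − 0.96106)/0.2077 = 0.18748
z = sin θ / κ = 0.27634/0.2077 = 1.33046
x = ρ cos φ = 0.18748 × cos(282.32°) = 0.04000
y = ρ sin φ = 0.18748 × sin(282.32°) = -0.18316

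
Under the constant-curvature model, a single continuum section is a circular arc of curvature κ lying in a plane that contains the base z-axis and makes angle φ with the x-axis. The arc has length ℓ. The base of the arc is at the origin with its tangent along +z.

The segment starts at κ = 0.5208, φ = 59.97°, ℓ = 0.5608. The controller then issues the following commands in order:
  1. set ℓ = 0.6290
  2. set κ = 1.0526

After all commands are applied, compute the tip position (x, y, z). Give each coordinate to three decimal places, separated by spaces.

initial: κ=0.5208, φ=59.97°, ℓ=0.5608
cmd 1: set ℓ=0.6290 → (κ,φ,ℓ)=(0.5208,59.97°,0.6290) → tip=(0.0511,0.0884,0.6178)
cmd 2: set κ=1.0526 → (κ,φ,ℓ)=(1.0526,59.97°,0.6290) → tip=(0.1005,0.1738,0.5840)

0.100 0.174 0.584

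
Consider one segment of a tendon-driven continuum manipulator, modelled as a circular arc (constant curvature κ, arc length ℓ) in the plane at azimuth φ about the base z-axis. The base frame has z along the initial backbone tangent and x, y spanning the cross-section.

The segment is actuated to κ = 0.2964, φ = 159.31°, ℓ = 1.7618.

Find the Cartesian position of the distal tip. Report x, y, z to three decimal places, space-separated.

θ = κ·ℓ = 0.2964 × 1.7618 = 0.52220 rad
ρ = (1 − cos θ)/κ = (1 − 0.86673)/0.2964 = 0.44965
z = sin θ / κ = 0.49879/0.2964 = 1.68281
x = ρ cos φ = 0.44965 × cos(159.31°) = -0.42065
y = ρ sin φ = 0.44965 × sin(159.31°) = 0.15886

-0.421 0.159 1.683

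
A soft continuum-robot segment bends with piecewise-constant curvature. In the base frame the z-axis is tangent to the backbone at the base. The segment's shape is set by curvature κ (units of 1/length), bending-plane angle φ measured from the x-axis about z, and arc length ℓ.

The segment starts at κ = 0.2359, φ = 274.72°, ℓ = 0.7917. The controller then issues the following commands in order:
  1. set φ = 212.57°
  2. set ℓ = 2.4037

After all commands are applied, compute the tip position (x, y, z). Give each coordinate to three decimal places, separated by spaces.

initial: κ=0.2359, φ=274.72°, ℓ=0.7917
cmd 1: set φ=212.57° → (κ,φ,ℓ)=(0.2359,212.57°,0.7917) → tip=(-0.0621,-0.0397,0.7871)
cmd 2: set ℓ=2.4037 → (κ,φ,ℓ)=(0.2359,212.57°,2.4037) → tip=(-0.5591,-0.3571,2.2769)

-0.559 -0.357 2.277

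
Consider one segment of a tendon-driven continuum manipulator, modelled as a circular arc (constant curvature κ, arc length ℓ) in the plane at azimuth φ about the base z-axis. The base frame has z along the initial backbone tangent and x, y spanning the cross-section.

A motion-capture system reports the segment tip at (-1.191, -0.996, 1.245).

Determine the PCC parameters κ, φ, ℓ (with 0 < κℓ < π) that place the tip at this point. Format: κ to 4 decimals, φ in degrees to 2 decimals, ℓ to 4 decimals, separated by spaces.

0.7840 219.90 2.2828

ρ = √(x²+y²) = √(-1.191² + -0.996²) = 1.55258
φ = atan2(y, x) mod 360° = atan2(-0.996, -1.191) = 219.9048°
|p|² = ρ² + z² = 1.55258² + 1.245² = 3.96052
κ = 2ρ / |p|² = 2×1.55258 / 3.96052 = 0.78403
θ = 2·atan2(ρ, z) = 2·atan2(1.55258, 1.245) = 1.78981 rad
ℓ = θ/κ = 1.78981/0.78403 = 2.28284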